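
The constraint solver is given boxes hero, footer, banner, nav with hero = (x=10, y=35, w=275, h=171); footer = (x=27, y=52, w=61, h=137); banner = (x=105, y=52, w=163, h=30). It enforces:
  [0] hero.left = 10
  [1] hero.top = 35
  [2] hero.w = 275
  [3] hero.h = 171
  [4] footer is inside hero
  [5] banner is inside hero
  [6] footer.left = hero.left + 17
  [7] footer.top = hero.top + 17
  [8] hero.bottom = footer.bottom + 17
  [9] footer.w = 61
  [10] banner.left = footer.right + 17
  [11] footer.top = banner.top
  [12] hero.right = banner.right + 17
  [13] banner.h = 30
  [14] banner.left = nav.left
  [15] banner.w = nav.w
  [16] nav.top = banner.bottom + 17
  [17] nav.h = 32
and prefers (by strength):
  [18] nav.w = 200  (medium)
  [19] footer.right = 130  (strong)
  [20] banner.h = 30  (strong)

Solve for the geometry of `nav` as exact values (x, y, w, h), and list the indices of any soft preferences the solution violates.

1. nav.x = 105  [banner.left = nav.left]
2. nav.w = 163  [banner.w = nav.w]
3. nav.y = 99  [nav.top = banner.bottom + 17]
4. nav.h = 32  [nav.h = 32]

nav = (x=105, y=99, w=163, h=32)
violated soft preferences: 18, 19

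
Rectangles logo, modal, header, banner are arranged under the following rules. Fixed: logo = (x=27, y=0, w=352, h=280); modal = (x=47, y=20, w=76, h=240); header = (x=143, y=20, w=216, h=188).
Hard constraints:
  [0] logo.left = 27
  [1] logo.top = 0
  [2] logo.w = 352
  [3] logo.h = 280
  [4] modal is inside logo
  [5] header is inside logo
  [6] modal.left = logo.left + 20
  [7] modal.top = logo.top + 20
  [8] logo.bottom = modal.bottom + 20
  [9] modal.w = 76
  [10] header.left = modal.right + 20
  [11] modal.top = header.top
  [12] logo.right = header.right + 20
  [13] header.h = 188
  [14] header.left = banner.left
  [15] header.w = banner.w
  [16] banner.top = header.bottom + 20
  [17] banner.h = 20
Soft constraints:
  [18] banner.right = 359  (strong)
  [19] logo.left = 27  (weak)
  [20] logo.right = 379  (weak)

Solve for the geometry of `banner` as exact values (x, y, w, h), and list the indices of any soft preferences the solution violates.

1. banner.x = 143  [header.left = banner.left]
2. banner.w = 216  [header.w = banner.w]
3. banner.y = 228  [banner.top = header.bottom + 20]
4. banner.h = 20  [banner.h = 20]

banner = (x=143, y=228, w=216, h=20)
violated soft preferences: none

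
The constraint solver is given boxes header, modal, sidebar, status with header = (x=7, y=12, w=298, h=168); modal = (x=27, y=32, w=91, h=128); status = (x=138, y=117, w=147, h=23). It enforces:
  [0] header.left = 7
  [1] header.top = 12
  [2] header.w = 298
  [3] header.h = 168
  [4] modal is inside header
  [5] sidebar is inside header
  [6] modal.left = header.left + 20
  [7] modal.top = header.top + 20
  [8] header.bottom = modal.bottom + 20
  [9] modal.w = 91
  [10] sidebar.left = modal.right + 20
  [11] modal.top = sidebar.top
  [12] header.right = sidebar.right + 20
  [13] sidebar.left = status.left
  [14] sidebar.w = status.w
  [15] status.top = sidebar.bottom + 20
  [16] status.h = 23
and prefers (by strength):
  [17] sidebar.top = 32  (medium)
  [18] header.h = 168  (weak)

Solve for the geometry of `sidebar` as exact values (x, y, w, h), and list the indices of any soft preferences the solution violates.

1. sidebar.x = 138  [sidebar.left = modal.right + 20]
2. sidebar.y = 32  [modal.top = sidebar.top]
3. sidebar.w = 147  [header.right = sidebar.right + 20]
4. sidebar.h = 65  [status.top = sidebar.bottom + 20]

sidebar = (x=138, y=32, w=147, h=65)
violated soft preferences: none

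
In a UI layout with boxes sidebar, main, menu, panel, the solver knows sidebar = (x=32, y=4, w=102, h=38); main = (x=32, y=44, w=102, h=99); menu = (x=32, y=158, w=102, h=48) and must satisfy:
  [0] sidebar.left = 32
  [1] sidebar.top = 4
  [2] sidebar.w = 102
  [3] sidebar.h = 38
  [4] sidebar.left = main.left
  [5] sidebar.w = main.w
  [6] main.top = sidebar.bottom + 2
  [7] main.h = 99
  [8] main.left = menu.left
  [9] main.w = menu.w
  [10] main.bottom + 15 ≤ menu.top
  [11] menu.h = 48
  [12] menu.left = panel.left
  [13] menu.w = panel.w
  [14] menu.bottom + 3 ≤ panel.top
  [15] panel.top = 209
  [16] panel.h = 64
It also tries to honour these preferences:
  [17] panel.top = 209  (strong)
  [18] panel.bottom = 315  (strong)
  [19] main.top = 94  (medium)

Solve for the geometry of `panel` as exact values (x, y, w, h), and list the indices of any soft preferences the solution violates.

1. panel.x = 32  [menu.left = panel.left]
2. panel.w = 102  [menu.w = panel.w]
3. panel.y = 209  [panel.top = 209]
4. panel.h = 64  [panel.h = 64]

panel = (x=32, y=209, w=102, h=64)
violated soft preferences: 18, 19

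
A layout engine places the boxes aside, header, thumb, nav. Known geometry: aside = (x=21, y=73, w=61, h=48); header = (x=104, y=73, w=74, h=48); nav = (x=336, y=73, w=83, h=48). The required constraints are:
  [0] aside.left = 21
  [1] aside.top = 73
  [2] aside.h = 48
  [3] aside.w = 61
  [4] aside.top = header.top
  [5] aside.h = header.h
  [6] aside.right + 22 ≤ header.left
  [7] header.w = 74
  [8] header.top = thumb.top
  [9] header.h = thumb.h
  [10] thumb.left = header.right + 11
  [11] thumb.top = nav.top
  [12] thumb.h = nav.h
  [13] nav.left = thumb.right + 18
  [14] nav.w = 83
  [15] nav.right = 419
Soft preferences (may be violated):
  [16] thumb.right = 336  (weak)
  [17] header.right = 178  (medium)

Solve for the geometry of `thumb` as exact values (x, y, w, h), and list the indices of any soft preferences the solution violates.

1. thumb.y = 73  [header.top = thumb.top]
2. thumb.h = 48  [header.h = thumb.h]
3. thumb.x = 189  [thumb.left = header.right + 11]
4. thumb.w = 129  [nav.left = thumb.right + 18]

thumb = (x=189, y=73, w=129, h=48)
violated soft preferences: 16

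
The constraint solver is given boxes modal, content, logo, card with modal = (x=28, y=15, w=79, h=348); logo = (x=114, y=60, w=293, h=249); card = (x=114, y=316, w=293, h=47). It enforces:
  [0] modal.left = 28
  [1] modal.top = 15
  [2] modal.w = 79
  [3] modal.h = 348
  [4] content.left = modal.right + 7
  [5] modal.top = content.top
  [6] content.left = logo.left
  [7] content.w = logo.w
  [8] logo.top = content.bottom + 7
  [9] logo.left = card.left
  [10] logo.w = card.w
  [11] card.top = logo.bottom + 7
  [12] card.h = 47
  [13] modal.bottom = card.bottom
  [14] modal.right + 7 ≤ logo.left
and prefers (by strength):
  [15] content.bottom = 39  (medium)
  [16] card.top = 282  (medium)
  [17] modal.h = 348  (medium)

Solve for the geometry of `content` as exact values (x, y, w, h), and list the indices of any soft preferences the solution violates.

content = (x=114, y=15, w=293, h=38)
violated soft preferences: 15, 16

1. content.x = 114  [content.left = modal.right + 7]
2. content.y = 15  [modal.top = content.top]
3. content.w = 293  [content.w = logo.w]
4. content.h = 38  [logo.top = content.bottom + 7]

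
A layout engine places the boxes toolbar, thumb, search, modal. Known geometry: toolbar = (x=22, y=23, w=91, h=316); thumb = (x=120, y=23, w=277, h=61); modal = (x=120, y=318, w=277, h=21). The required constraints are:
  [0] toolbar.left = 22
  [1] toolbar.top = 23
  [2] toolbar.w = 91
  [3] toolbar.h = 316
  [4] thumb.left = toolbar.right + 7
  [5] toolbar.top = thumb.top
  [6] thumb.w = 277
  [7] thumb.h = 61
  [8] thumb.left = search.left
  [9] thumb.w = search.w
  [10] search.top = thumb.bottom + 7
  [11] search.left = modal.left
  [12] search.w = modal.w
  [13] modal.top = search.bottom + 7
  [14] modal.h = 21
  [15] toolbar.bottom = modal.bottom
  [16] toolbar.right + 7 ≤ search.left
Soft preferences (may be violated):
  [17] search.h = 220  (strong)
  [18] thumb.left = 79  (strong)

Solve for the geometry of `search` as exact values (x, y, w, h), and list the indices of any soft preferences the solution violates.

1. search.x = 120  [thumb.left = search.left]
2. search.w = 277  [thumb.w = search.w]
3. search.y = 91  [search.top = thumb.bottom + 7]
4. search.h = 220  [modal.top = search.bottom + 7]

search = (x=120, y=91, w=277, h=220)
violated soft preferences: 18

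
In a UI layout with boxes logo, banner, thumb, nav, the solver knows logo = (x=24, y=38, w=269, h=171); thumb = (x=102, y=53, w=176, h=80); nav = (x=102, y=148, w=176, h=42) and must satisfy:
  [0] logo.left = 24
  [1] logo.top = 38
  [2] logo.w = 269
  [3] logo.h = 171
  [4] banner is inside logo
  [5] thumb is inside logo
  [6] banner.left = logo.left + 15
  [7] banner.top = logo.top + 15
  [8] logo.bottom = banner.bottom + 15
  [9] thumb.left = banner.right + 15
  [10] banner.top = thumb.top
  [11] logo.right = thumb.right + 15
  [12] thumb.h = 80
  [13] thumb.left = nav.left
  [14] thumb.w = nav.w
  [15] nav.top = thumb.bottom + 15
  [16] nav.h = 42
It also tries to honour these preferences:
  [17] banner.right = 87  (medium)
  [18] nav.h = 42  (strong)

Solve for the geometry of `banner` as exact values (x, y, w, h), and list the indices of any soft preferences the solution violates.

1. banner.x = 39  [banner.left = logo.left + 15]
2. banner.y = 53  [banner.top = logo.top + 15]
3. banner.h = 141  [logo.bottom = banner.bottom + 15]
4. banner.w = 48  [thumb.left = banner.right + 15]

banner = (x=39, y=53, w=48, h=141)
violated soft preferences: none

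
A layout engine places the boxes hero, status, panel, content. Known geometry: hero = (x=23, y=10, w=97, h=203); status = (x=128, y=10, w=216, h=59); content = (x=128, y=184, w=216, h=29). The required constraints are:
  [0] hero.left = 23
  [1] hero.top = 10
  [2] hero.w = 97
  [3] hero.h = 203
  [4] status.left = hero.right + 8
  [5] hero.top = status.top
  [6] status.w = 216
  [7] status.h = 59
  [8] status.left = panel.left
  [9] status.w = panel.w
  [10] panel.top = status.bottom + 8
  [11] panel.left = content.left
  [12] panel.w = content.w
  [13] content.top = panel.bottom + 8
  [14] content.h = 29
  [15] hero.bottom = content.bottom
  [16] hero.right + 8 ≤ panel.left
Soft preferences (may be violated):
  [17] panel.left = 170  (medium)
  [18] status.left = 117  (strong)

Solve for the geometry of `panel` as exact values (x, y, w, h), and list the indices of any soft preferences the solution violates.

panel = (x=128, y=77, w=216, h=99)
violated soft preferences: 17, 18

1. panel.x = 128  [status.left = panel.left]
2. panel.w = 216  [status.w = panel.w]
3. panel.y = 77  [panel.top = status.bottom + 8]
4. panel.h = 99  [content.top = panel.bottom + 8]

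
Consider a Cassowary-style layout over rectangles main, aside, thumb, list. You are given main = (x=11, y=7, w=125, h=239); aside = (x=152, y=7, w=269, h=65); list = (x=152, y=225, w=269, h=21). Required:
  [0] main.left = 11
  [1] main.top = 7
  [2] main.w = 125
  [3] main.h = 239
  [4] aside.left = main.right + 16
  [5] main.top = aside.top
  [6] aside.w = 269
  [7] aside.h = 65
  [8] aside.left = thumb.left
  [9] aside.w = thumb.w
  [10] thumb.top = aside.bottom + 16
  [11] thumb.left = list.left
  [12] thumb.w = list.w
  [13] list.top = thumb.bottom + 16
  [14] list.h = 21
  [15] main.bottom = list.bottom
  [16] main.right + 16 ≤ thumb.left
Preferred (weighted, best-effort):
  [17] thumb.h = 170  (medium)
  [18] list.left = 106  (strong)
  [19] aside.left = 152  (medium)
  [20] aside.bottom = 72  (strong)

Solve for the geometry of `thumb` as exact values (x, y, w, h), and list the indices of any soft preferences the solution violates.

1. thumb.x = 152  [aside.left = thumb.left]
2. thumb.w = 269  [aside.w = thumb.w]
3. thumb.y = 88  [thumb.top = aside.bottom + 16]
4. thumb.h = 121  [list.top = thumb.bottom + 16]

thumb = (x=152, y=88, w=269, h=121)
violated soft preferences: 17, 18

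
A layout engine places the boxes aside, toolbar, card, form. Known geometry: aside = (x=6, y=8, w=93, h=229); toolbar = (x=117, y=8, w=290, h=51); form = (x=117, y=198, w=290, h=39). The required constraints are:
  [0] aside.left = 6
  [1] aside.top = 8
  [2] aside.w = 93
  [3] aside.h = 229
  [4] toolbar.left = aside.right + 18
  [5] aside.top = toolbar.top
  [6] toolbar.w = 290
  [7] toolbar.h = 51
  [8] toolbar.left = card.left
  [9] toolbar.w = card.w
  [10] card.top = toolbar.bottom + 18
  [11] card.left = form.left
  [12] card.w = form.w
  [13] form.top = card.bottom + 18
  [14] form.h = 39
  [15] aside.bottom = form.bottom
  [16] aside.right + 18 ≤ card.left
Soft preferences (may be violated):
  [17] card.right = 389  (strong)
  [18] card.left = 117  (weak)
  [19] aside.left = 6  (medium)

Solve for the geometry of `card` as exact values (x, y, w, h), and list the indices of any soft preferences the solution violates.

card = (x=117, y=77, w=290, h=103)
violated soft preferences: 17

1. card.x = 117  [toolbar.left = card.left]
2. card.w = 290  [toolbar.w = card.w]
3. card.y = 77  [card.top = toolbar.bottom + 18]
4. card.h = 103  [form.top = card.bottom + 18]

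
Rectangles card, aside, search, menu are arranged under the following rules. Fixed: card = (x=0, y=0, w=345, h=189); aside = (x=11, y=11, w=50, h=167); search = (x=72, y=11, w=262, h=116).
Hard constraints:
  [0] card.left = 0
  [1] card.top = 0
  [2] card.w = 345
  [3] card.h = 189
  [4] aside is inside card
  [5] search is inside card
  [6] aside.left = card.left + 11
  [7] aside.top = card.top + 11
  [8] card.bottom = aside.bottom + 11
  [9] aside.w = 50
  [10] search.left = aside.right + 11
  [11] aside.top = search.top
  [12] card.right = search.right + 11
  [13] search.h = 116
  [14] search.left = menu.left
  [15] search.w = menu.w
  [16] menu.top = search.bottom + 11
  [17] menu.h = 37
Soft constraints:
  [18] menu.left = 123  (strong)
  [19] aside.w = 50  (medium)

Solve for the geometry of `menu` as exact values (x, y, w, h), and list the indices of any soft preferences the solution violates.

1. menu.x = 72  [search.left = menu.left]
2. menu.w = 262  [search.w = menu.w]
3. menu.y = 138  [menu.top = search.bottom + 11]
4. menu.h = 37  [menu.h = 37]

menu = (x=72, y=138, w=262, h=37)
violated soft preferences: 18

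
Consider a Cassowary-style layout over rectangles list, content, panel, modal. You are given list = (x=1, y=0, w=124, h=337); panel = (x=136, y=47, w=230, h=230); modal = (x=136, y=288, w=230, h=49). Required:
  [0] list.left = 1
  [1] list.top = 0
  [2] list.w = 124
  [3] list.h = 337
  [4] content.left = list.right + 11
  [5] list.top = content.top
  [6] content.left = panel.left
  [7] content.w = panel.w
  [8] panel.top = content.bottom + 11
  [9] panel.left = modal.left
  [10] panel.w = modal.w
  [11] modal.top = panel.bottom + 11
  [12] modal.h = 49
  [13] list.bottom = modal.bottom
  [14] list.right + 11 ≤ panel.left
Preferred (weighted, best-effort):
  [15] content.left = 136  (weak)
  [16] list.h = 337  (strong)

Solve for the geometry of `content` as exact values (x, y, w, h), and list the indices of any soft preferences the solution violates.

1. content.x = 136  [content.left = list.right + 11]
2. content.y = 0  [list.top = content.top]
3. content.w = 230  [content.w = panel.w]
4. content.h = 36  [panel.top = content.bottom + 11]

content = (x=136, y=0, w=230, h=36)
violated soft preferences: none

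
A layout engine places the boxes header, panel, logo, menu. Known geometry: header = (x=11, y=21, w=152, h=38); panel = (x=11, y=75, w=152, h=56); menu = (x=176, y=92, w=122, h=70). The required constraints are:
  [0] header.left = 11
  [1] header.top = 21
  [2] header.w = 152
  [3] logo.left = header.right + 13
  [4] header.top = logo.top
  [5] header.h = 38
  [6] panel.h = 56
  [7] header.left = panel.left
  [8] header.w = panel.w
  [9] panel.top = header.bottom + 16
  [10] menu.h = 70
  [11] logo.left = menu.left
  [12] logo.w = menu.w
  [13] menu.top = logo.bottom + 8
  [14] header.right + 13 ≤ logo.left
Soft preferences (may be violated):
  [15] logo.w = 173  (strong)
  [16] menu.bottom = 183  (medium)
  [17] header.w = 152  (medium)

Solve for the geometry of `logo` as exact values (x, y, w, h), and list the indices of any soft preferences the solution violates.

logo = (x=176, y=21, w=122, h=63)
violated soft preferences: 15, 16

1. logo.x = 176  [logo.left = header.right + 13]
2. logo.y = 21  [header.top = logo.top]
3. logo.w = 122  [logo.w = menu.w]
4. logo.h = 63  [menu.top = logo.bottom + 8]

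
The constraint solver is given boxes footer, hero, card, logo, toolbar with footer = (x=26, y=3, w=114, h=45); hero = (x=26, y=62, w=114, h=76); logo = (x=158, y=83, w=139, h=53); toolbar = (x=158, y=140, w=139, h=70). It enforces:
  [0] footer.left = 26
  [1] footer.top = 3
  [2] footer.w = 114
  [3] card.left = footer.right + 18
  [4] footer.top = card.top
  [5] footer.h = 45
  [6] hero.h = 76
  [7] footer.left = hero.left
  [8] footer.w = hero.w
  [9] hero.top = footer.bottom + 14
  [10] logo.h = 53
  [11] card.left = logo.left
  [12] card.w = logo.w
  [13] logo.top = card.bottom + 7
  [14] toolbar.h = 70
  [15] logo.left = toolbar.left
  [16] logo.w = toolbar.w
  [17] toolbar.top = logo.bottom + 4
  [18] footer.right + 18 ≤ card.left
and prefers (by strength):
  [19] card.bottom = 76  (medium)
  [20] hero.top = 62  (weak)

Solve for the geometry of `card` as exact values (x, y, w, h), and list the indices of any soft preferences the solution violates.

card = (x=158, y=3, w=139, h=73)
violated soft preferences: none

1. card.x = 158  [card.left = footer.right + 18]
2. card.y = 3  [footer.top = card.top]
3. card.w = 139  [card.w = logo.w]
4. card.h = 73  [logo.top = card.bottom + 7]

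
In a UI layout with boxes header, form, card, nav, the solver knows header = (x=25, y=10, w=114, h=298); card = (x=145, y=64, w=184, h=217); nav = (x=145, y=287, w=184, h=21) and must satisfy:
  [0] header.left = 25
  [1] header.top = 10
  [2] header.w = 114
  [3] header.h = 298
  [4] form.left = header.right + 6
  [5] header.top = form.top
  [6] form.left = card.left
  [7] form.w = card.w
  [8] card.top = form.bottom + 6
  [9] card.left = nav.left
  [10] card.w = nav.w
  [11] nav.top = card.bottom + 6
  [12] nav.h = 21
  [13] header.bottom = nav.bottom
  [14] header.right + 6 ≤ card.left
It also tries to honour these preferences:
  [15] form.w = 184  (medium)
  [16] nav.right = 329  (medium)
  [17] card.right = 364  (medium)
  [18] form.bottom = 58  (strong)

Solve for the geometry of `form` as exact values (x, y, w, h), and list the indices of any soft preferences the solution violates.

form = (x=145, y=10, w=184, h=48)
violated soft preferences: 17

1. form.x = 145  [form.left = header.right + 6]
2. form.y = 10  [header.top = form.top]
3. form.w = 184  [form.w = card.w]
4. form.h = 48  [card.top = form.bottom + 6]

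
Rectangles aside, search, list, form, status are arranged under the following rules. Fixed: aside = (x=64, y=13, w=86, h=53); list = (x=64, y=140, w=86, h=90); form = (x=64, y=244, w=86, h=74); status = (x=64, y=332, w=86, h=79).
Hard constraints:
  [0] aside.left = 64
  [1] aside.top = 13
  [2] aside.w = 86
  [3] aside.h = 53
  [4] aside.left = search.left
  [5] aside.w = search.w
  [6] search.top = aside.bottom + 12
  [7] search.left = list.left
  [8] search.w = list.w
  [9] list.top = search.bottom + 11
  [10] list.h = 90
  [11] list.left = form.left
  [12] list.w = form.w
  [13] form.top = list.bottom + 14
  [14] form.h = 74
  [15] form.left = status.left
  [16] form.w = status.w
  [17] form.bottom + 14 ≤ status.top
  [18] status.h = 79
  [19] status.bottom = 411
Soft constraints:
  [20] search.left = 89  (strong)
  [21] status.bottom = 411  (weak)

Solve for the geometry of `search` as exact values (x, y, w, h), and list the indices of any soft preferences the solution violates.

1. search.x = 64  [aside.left = search.left]
2. search.w = 86  [aside.w = search.w]
3. search.y = 78  [search.top = aside.bottom + 12]
4. search.h = 51  [list.top = search.bottom + 11]

search = (x=64, y=78, w=86, h=51)
violated soft preferences: 20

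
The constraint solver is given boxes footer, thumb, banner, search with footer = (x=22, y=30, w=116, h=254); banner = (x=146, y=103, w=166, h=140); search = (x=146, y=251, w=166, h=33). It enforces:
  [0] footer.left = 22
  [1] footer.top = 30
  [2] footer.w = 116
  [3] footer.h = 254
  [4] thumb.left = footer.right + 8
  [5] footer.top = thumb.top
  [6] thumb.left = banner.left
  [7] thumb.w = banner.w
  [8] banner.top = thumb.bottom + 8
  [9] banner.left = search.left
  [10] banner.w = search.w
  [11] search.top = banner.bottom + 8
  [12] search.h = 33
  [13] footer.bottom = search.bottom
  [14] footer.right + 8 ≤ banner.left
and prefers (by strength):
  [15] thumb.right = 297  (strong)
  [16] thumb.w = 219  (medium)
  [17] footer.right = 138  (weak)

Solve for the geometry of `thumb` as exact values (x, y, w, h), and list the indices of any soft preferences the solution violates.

1. thumb.x = 146  [thumb.left = footer.right + 8]
2. thumb.y = 30  [footer.top = thumb.top]
3. thumb.w = 166  [thumb.w = banner.w]
4. thumb.h = 65  [banner.top = thumb.bottom + 8]

thumb = (x=146, y=30, w=166, h=65)
violated soft preferences: 15, 16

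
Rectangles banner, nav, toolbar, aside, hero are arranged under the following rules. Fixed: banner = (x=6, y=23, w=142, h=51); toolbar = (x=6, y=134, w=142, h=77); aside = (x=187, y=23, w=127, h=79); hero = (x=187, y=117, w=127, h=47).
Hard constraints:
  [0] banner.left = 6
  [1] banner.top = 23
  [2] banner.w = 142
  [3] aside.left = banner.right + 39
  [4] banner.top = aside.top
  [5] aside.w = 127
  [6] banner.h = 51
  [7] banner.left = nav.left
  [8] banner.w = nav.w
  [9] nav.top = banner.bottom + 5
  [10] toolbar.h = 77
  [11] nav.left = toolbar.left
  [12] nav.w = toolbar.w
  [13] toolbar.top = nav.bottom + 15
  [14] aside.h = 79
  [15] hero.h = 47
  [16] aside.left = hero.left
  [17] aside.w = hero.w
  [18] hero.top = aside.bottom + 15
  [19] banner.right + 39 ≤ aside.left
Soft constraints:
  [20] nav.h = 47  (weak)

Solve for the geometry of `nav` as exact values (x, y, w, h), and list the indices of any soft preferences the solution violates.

nav = (x=6, y=79, w=142, h=40)
violated soft preferences: 20

1. nav.x = 6  [banner.left = nav.left]
2. nav.w = 142  [banner.w = nav.w]
3. nav.y = 79  [nav.top = banner.bottom + 5]
4. nav.h = 40  [toolbar.top = nav.bottom + 15]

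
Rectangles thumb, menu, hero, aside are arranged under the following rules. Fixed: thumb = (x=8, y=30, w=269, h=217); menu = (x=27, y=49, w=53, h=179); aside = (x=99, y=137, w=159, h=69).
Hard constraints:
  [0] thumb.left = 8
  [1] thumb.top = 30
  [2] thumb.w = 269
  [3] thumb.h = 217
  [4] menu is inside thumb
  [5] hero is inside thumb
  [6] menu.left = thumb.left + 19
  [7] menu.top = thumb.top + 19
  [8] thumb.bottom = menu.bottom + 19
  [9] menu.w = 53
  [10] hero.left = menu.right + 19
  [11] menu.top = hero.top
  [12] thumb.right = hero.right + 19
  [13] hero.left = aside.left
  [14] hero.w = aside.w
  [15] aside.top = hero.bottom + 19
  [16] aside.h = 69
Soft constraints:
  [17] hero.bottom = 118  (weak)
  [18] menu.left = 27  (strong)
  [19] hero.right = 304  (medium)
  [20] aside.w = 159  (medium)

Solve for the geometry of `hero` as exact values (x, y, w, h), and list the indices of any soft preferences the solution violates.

1. hero.x = 99  [hero.left = menu.right + 19]
2. hero.y = 49  [menu.top = hero.top]
3. hero.w = 159  [thumb.right = hero.right + 19]
4. hero.h = 69  [aside.top = hero.bottom + 19]

hero = (x=99, y=49, w=159, h=69)
violated soft preferences: 19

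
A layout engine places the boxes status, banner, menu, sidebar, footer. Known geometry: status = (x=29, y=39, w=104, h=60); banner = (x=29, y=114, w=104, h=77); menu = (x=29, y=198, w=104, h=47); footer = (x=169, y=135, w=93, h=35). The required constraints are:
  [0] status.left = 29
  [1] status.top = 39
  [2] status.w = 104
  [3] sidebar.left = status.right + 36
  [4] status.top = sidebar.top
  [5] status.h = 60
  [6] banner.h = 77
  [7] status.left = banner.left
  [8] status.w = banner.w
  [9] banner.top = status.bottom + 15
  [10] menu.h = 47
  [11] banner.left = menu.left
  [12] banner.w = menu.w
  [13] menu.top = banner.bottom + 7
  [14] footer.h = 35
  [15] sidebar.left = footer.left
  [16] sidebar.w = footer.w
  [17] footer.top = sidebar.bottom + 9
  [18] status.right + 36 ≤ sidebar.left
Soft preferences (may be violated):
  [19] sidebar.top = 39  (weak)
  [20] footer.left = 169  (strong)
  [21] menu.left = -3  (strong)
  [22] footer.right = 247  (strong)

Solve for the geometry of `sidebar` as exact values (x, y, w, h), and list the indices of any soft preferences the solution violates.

sidebar = (x=169, y=39, w=93, h=87)
violated soft preferences: 21, 22

1. sidebar.x = 169  [sidebar.left = status.right + 36]
2. sidebar.y = 39  [status.top = sidebar.top]
3. sidebar.w = 93  [sidebar.w = footer.w]
4. sidebar.h = 87  [footer.top = sidebar.bottom + 9]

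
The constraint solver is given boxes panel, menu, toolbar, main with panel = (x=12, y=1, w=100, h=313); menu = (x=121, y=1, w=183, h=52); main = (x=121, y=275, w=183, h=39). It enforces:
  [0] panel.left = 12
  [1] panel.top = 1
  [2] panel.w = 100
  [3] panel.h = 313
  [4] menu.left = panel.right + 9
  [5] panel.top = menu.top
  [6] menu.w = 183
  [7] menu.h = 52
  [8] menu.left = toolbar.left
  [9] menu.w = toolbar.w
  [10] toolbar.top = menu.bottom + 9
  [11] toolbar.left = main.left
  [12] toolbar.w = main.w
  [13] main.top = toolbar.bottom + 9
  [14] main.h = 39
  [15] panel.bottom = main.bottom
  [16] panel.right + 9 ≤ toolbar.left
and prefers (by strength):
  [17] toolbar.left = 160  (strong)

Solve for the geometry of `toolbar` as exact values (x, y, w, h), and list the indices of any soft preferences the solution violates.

toolbar = (x=121, y=62, w=183, h=204)
violated soft preferences: 17

1. toolbar.x = 121  [menu.left = toolbar.left]
2. toolbar.w = 183  [menu.w = toolbar.w]
3. toolbar.y = 62  [toolbar.top = menu.bottom + 9]
4. toolbar.h = 204  [main.top = toolbar.bottom + 9]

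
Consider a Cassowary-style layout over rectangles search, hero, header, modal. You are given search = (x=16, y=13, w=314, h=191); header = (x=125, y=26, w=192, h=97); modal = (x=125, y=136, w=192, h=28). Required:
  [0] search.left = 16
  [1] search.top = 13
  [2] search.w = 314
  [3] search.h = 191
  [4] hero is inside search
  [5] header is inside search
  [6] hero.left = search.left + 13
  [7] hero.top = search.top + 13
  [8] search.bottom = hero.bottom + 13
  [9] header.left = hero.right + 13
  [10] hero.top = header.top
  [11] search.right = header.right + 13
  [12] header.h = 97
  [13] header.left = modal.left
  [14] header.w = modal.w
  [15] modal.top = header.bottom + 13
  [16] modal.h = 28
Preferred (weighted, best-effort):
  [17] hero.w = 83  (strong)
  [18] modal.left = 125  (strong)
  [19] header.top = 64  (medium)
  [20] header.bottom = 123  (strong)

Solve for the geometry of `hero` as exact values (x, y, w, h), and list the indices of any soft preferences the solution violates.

1. hero.x = 29  [hero.left = search.left + 13]
2. hero.y = 26  [hero.top = search.top + 13]
3. hero.h = 165  [search.bottom = hero.bottom + 13]
4. hero.w = 83  [header.left = hero.right + 13]

hero = (x=29, y=26, w=83, h=165)
violated soft preferences: 19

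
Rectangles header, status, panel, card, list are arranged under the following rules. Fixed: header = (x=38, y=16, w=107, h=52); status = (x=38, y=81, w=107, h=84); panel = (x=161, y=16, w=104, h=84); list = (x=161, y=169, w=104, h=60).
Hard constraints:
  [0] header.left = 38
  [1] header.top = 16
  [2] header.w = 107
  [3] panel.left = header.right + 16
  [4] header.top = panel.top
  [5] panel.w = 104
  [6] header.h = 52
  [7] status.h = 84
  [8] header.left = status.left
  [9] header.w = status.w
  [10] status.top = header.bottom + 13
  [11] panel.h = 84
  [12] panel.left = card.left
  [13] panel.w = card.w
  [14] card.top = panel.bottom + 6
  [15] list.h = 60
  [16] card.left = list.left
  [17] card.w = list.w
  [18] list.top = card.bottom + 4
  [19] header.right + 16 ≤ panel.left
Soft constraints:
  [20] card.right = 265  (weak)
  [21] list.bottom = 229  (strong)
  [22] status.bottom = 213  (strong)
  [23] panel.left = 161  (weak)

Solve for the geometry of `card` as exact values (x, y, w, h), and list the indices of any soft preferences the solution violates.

card = (x=161, y=106, w=104, h=59)
violated soft preferences: 22

1. card.x = 161  [panel.left = card.left]
2. card.w = 104  [panel.w = card.w]
3. card.y = 106  [card.top = panel.bottom + 6]
4. card.h = 59  [list.top = card.bottom + 4]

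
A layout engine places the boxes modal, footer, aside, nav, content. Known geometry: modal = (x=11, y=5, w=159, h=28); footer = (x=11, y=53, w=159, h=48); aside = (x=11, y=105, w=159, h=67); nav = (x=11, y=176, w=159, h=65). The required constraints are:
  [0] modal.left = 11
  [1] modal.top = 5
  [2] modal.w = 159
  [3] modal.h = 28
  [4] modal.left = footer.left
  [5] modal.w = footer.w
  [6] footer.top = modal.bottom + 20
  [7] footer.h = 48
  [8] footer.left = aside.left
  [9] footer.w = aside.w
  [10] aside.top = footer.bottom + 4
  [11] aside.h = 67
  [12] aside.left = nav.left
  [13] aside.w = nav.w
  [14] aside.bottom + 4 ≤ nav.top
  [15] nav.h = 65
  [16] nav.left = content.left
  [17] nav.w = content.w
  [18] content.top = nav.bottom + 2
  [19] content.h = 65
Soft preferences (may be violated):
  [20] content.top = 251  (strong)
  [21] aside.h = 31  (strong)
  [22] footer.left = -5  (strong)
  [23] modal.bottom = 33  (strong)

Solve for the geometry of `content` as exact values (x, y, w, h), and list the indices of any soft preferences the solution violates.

1. content.x = 11  [nav.left = content.left]
2. content.w = 159  [nav.w = content.w]
3. content.y = 243  [content.top = nav.bottom + 2]
4. content.h = 65  [content.h = 65]

content = (x=11, y=243, w=159, h=65)
violated soft preferences: 20, 21, 22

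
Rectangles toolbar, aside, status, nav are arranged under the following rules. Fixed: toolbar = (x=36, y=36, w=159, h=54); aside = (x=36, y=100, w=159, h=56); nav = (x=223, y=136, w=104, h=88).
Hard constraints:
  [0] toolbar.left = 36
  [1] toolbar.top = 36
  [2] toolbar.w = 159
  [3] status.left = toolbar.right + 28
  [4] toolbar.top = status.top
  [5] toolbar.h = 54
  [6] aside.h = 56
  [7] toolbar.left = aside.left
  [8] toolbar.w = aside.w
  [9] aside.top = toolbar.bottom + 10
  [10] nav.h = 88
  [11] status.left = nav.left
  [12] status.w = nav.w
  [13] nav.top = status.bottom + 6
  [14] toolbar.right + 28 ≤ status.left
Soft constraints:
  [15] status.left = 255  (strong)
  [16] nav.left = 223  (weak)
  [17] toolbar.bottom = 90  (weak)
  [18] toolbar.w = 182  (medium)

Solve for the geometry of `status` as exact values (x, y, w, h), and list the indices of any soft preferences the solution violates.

status = (x=223, y=36, w=104, h=94)
violated soft preferences: 15, 18

1. status.x = 223  [status.left = toolbar.right + 28]
2. status.y = 36  [toolbar.top = status.top]
3. status.w = 104  [status.w = nav.w]
4. status.h = 94  [nav.top = status.bottom + 6]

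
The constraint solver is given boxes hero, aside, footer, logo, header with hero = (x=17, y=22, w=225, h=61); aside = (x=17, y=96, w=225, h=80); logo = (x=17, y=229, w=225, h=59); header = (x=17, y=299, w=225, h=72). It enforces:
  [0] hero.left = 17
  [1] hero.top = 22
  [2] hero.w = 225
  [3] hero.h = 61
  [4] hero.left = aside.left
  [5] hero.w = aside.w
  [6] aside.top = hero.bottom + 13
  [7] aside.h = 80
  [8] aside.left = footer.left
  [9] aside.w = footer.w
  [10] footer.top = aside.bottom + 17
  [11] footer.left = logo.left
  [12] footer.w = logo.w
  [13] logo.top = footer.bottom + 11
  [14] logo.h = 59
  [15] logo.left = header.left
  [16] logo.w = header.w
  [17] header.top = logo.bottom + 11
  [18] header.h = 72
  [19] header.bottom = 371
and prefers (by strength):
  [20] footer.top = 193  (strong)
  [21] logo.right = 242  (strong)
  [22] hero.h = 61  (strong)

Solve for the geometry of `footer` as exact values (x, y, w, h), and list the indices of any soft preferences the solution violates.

footer = (x=17, y=193, w=225, h=25)
violated soft preferences: none

1. footer.x = 17  [aside.left = footer.left]
2. footer.w = 225  [aside.w = footer.w]
3. footer.y = 193  [footer.top = aside.bottom + 17]
4. footer.h = 25  [logo.top = footer.bottom + 11]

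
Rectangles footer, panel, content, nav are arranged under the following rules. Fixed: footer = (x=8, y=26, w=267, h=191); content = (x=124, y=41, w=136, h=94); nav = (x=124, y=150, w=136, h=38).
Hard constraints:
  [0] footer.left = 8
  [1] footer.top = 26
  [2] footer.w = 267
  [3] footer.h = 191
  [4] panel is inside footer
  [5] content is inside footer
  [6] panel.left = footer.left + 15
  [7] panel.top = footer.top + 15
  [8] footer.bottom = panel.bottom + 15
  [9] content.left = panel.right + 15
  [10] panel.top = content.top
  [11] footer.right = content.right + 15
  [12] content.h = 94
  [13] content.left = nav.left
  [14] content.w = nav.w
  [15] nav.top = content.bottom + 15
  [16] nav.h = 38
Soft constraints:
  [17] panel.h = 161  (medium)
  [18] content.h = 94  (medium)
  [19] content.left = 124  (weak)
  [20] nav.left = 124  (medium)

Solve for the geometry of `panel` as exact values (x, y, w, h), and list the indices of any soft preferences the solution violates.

1. panel.x = 23  [panel.left = footer.left + 15]
2. panel.y = 41  [panel.top = footer.top + 15]
3. panel.h = 161  [footer.bottom = panel.bottom + 15]
4. panel.w = 86  [content.left = panel.right + 15]

panel = (x=23, y=41, w=86, h=161)
violated soft preferences: none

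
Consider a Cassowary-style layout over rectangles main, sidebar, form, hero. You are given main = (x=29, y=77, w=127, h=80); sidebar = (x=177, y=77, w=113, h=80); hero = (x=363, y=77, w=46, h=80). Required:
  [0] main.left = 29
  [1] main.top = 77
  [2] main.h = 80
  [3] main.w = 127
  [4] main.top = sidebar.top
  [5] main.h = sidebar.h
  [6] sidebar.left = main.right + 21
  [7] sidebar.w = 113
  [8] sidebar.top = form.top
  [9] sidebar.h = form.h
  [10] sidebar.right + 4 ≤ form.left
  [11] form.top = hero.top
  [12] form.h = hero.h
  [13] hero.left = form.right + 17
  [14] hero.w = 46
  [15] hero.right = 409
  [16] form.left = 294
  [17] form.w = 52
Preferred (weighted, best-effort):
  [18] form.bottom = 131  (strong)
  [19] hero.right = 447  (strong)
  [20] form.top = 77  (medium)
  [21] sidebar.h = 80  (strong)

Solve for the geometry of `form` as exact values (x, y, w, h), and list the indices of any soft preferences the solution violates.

1. form.y = 77  [sidebar.top = form.top]
2. form.h = 80  [sidebar.h = form.h]
3. form.x = 294  [form.left = 294]
4. form.w = 52  [form.w = 52]

form = (x=294, y=77, w=52, h=80)
violated soft preferences: 18, 19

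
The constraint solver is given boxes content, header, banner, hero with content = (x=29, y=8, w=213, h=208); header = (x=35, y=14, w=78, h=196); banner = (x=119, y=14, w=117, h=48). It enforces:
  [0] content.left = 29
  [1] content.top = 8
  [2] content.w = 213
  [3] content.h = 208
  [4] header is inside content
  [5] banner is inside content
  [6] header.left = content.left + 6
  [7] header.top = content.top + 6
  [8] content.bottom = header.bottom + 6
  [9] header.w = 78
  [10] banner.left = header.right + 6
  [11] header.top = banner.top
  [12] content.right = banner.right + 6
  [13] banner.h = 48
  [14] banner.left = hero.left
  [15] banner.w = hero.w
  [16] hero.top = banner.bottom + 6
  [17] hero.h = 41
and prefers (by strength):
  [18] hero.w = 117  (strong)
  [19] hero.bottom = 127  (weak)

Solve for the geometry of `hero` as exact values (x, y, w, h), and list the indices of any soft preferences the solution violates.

hero = (x=119, y=68, w=117, h=41)
violated soft preferences: 19

1. hero.x = 119  [banner.left = hero.left]
2. hero.w = 117  [banner.w = hero.w]
3. hero.y = 68  [hero.top = banner.bottom + 6]
4. hero.h = 41  [hero.h = 41]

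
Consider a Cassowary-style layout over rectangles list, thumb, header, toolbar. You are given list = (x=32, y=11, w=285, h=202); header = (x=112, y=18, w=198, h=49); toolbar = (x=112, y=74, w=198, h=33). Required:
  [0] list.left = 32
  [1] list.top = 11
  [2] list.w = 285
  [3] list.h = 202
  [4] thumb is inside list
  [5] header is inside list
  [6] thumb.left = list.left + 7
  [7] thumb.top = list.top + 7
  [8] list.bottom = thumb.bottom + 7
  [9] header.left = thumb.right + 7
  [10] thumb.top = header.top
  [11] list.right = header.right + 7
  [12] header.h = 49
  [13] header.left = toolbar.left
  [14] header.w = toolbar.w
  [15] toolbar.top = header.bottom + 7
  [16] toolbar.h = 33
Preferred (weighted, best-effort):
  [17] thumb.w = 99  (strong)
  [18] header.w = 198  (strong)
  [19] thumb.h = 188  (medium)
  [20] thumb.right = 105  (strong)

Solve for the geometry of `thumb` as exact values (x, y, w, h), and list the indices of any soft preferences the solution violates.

1. thumb.x = 39  [thumb.left = list.left + 7]
2. thumb.y = 18  [thumb.top = list.top + 7]
3. thumb.h = 188  [list.bottom = thumb.bottom + 7]
4. thumb.w = 66  [header.left = thumb.right + 7]

thumb = (x=39, y=18, w=66, h=188)
violated soft preferences: 17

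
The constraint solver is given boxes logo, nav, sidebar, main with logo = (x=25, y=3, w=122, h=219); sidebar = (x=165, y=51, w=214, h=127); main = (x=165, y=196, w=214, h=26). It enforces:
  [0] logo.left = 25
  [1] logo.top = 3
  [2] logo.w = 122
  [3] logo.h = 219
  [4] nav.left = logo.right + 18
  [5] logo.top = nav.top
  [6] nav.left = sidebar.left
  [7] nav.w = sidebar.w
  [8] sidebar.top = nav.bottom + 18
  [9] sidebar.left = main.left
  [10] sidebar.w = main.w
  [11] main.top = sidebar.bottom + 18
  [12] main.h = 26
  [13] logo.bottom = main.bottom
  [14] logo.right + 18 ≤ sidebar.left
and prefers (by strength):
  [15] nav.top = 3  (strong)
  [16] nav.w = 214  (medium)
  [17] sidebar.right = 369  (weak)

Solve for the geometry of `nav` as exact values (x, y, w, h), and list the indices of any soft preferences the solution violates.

1. nav.x = 165  [nav.left = logo.right + 18]
2. nav.y = 3  [logo.top = nav.top]
3. nav.w = 214  [nav.w = sidebar.w]
4. nav.h = 30  [sidebar.top = nav.bottom + 18]

nav = (x=165, y=3, w=214, h=30)
violated soft preferences: 17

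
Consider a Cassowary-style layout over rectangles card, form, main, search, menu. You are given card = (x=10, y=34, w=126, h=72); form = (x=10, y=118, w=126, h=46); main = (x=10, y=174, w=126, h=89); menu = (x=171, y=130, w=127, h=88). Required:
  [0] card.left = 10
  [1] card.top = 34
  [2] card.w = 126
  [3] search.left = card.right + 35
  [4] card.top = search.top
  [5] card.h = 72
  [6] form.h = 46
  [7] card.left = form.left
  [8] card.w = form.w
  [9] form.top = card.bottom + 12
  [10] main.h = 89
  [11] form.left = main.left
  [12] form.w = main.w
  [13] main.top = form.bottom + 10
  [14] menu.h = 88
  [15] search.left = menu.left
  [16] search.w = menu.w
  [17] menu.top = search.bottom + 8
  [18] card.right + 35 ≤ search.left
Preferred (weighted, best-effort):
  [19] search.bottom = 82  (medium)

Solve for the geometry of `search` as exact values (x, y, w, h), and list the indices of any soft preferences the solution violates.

1. search.x = 171  [search.left = card.right + 35]
2. search.y = 34  [card.top = search.top]
3. search.w = 127  [search.w = menu.w]
4. search.h = 88  [menu.top = search.bottom + 8]

search = (x=171, y=34, w=127, h=88)
violated soft preferences: 19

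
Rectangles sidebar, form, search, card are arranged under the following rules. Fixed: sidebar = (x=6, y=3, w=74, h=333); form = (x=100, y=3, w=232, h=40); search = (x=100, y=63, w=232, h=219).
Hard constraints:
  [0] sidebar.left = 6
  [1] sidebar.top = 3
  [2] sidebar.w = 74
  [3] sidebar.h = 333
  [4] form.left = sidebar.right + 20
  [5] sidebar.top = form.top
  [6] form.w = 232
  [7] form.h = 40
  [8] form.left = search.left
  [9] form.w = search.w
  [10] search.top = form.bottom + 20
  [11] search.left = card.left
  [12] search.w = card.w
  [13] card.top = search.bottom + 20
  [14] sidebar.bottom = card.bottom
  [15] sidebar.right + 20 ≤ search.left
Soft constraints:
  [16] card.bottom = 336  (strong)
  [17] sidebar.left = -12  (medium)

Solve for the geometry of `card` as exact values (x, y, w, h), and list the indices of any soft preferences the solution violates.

1. card.x = 100  [search.left = card.left]
2. card.w = 232  [search.w = card.w]
3. card.y = 302  [card.top = search.bottom + 20]
4. card.h = 34  [sidebar.bottom = card.bottom]

card = (x=100, y=302, w=232, h=34)
violated soft preferences: 17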